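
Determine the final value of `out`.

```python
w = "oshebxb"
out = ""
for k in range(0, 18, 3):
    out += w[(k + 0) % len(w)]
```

k=0: add w[0]='o' → 'o'
k=3: add w[3]='e' → 'oe'
k=6: add w[6]='b' → 'oeb'
k=9: add w[2]='h' → 'oebh'
k=12: add w[5]='x' → 'oebhx'
k=15: add w[1]='s' → 'oebhxs'

'oebhxs'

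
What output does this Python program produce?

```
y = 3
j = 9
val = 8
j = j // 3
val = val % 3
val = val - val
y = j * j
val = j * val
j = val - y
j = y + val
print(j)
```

9

j = 9//3 = 3
val = 8%3 = 2
val = 2-2 = 0
y = 3*3 = 9
val = 3*0 = 0
j = 0-9 = -9
j = 9+0 = 9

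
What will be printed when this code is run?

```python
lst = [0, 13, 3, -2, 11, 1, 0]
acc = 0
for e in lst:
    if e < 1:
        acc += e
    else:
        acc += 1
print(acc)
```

e=0: <1, acc = 0+0 = 0
e=13: not <1, acc = 0+1 = 1
e=3: not <1, acc = 1+1 = 2
e=-2: <1, acc = 2+(-2) = 0
e=11: not <1, acc = 0+1 = 1
e=1: not <1, acc = 1+1 = 2
e=0: <1, acc = 2+0 = 2

2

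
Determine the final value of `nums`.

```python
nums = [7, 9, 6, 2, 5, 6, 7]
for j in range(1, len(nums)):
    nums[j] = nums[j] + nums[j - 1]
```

j=1: nums[1] = 9+7 = 16 → [7, 16, 6, 2, 5, 6, 7]
j=2: nums[2] = 6+16 = 22 → [7, 16, 22, 2, 5, 6, 7]
j=3: nums[3] = 2+22 = 24 → [7, 16, 22, 24, 5, 6, 7]
j=4: nums[4] = 5+24 = 29 → [7, 16, 22, 24, 29, 6, 7]
j=5: nums[5] = 6+29 = 35 → [7, 16, 22, 24, 29, 35, 7]
j=6: nums[6] = 7+35 = 42 → [7, 16, 22, 24, 29, 35, 42]

[7, 16, 22, 24, 29, 35, 42]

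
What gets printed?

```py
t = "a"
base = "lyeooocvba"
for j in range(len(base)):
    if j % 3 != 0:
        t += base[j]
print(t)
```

j=0: skip
j=1: add 'y' → 'ay'
j=2: add 'e' → 'aye'
j=3: skip
j=4: add 'o' → 'ayeo'
j=5: add 'o' → 'ayeoo'
j=6: skip
j=7: add 'v' → 'ayeoov'
j=8: add 'b' → 'ayeoovb'
j=9: skip

ayeoovb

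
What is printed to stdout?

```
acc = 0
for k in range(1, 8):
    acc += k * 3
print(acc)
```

84

k=1: acc = 0+1*3 = 3
k=2: acc = 3+2*3 = 9
k=3: acc = 9+3*3 = 18
k=4: acc = 18+4*3 = 30
k=5: acc = 30+5*3 = 45
k=6: acc = 45+6*3 = 63
k=7: acc = 63+7*3 = 84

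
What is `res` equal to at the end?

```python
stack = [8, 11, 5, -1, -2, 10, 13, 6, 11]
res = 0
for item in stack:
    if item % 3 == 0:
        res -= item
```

item=8: not %3==0
item=11: not %3==0
item=5: not %3==0
item=-1: not %3==0
item=-2: not %3==0
item=10: not %3==0
item=13: not %3==0
item=6: %3==0, res = 0-6 = -6
item=11: not %3==0

-6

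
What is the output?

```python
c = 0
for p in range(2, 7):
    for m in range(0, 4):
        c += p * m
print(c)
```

p=2,m=0: c = 0+0 = 0
p=2,m=1: c = 0+2 = 2
p=2,m=2: c = 2+4 = 6
p=2,m=3: c = 6+6 = 12
p=3,m=0: c = 12+0 = 12
p=3,m=1: c = 12+3 = 15
p=3,m=2: c = 15+6 = 21
p=3,m=3: c = 21+9 = 30
p=4,m=0: c = 30+0 = 30
p=4,m=1: c = 30+4 = 34
p=4,m=2: c = 34+8 = 42
p=4,m=3: c = 42+12 = 54
p=5,m=0: c = 54+0 = 54
p=5,m=1: c = 54+5 = 59
p=5,m=2: c = 59+10 = 69
p=5,m=3: c = 69+15 = 84
p=6,m=0: c = 84+0 = 84
p=6,m=1: c = 84+6 = 90
p=6,m=2: c = 90+12 = 102
p=6,m=3: c = 102+18 = 120

120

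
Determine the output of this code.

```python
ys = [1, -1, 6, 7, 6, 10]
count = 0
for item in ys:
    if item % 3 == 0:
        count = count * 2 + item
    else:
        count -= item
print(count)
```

-6

item=1: not %3==0, count = 0-1 = -1
item=-1: not %3==0, count = (-1)-(-1) = 0
item=6: %3==0, count = 0*2+6 = 6
item=7: not %3==0, count = 6-7 = -1
item=6: %3==0, count = (-1)*2+6 = 4
item=10: not %3==0, count = 4-10 = -6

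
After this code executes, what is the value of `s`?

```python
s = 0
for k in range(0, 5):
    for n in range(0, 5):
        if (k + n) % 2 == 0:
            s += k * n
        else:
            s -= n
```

k=0,n=0: even sum, s = 0+0 = 0
k=0,n=1: odd sum, s = 0-1 = -1
k=0,n=2: even sum, s = (-1)+0 = -1
k=0,n=3: odd sum, s = (-1)-3 = -4
k=0,n=4: even sum, s = (-4)+0 = -4
k=1,n=0: odd sum, s = (-4)-0 = -4
k=1,n=1: even sum, s = (-4)+1 = -3
k=1,n=2: odd sum, s = (-3)-2 = -5
k=1,n=3: even sum, s = (-5)+3 = -2
k=1,n=4: odd sum, s = (-2)-4 = -6
k=2,n=0: even sum, s = (-6)+0 = -6
k=2,n=1: odd sum, s = (-6)-1 = -7
k=2,n=2: even sum, s = (-7)+4 = -3
k=2,n=3: odd sum, s = (-3)-3 = -6
k=2,n=4: even sum, s = (-6)+8 = 2
k=3,n=0: odd sum, s = 2-0 = 2
k=3,n=1: even sum, s = 2+3 = 5
k=3,n=2: odd sum, s = 5-2 = 3
k=3,n=3: even sum, s = 3+9 = 12
k=3,n=4: odd sum, s = 12-4 = 8
k=4,n=0: even sum, s = 8+0 = 8
k=4,n=1: odd sum, s = 8-1 = 7
k=4,n=2: even sum, s = 7+8 = 15
k=4,n=3: odd sum, s = 15-3 = 12
k=4,n=4: even sum, s = 12+16 = 28

28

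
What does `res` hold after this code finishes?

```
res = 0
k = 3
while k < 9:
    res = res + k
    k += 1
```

33

k=3: res = 0+3 = 3
k=4: res = 3+4 = 7
k=5: res = 7+5 = 12
k=6: res = 12+6 = 18
k=7: res = 18+7 = 25
k=8: res = 25+8 = 33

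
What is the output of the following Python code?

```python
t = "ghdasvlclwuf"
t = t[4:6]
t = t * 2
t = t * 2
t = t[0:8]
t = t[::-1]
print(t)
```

slice [4:6] → 'sv'
repeat ×2 → 'svsv'
repeat ×2 → 'svsvsvsv'
slice [0:8] → 'svsvsvsv'
reverse → 'vsvsvsvs'

vsvsvsvs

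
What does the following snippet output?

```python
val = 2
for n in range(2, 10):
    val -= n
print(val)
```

n=2: val = 2-2 = 0
n=3: val = 0-3 = -3
n=4: val = (-3)-4 = -7
n=5: val = (-7)-5 = -12
n=6: val = (-12)-6 = -18
n=7: val = (-18)-7 = -25
n=8: val = (-25)-8 = -33
n=9: val = (-33)-9 = -42

-42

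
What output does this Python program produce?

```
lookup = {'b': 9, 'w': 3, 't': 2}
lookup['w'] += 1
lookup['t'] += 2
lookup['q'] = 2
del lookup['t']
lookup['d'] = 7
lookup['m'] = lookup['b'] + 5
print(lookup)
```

lookup['w'] = 3+1 = 4 → {'b': 9, 'w': 4, 't': 2}
lookup['t'] = 2+2 = 4 → {'b': 9, 'w': 4, 't': 4}
lookup['q'] = 2 → {'b': 9, 'w': 4, 't': 4, 'q': 2}
del 't' → {'b': 9, 'w': 4, 'q': 2}
lookup['d'] = 7 → {'b': 9, 'w': 4, 'q': 2, 'd': 7}
lookup['m'] = lookup['b']+5 = 14 → {'b': 9, 'w': 4, 'q': 2, 'd': 7, 'm': 14}

{'b': 9, 'w': 4, 'q': 2, 'd': 7, 'm': 14}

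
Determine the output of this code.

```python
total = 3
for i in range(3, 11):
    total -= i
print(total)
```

-49

i=3: total = 3-3 = 0
i=4: total = 0-4 = -4
i=5: total = (-4)-5 = -9
i=6: total = (-9)-6 = -15
i=7: total = (-15)-7 = -22
i=8: total = (-22)-8 = -30
i=9: total = (-30)-9 = -39
i=10: total = (-39)-10 = -49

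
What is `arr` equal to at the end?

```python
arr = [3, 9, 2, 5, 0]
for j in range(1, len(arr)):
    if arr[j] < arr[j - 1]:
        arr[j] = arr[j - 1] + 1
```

j=1: 9>=3, unchanged → [3, 9, 2, 5, 0]
j=2: 2<9, arr[2] = 9+1 = 10 → [3, 9, 10, 5, 0]
j=3: 5<10, arr[3] = 10+1 = 11 → [3, 9, 10, 11, 0]
j=4: 0<11, arr[4] = 11+1 = 12 → [3, 9, 10, 11, 12]

[3, 9, 10, 11, 12]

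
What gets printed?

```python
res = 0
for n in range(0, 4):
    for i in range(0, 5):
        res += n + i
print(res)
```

n=0,i=0: res = 0+0 = 0
n=0,i=1: res = 0+1 = 1
n=0,i=2: res = 1+2 = 3
n=0,i=3: res = 3+3 = 6
n=0,i=4: res = 6+4 = 10
n=1,i=0: res = 10+1 = 11
n=1,i=1: res = 11+2 = 13
n=1,i=2: res = 13+3 = 16
n=1,i=3: res = 16+4 = 20
n=1,i=4: res = 20+5 = 25
n=2,i=0: res = 25+2 = 27
n=2,i=1: res = 27+3 = 30
n=2,i=2: res = 30+4 = 34
n=2,i=3: res = 34+5 = 39
n=2,i=4: res = 39+6 = 45
n=3,i=0: res = 45+3 = 48
n=3,i=1: res = 48+4 = 52
n=3,i=2: res = 52+5 = 57
n=3,i=3: res = 57+6 = 63
n=3,i=4: res = 63+7 = 70

70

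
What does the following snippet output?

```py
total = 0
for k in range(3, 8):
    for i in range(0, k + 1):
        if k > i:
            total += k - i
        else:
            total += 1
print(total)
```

85

k=3,i=0: 3>0, total = 0+3 = 3
k=3,i=1: 3>1, total = 3+2 = 5
k=3,i=2: 3>2, total = 5+1 = 6
k=3,i=3: not 3>3, total = 6+1 = 7
k=4,i=0: 4>0, total = 7+4 = 11
k=4,i=1: 4>1, total = 11+3 = 14
k=4,i=2: 4>2, total = 14+2 = 16
k=4,i=3: 4>3, total = 16+1 = 17
k=4,i=4: not 4>4, total = 17+1 = 18
k=5,i=0: 5>0, total = 18+5 = 23
k=5,i=1: 5>1, total = 23+4 = 27
k=5,i=2: 5>2, total = 27+3 = 30
k=5,i=3: 5>3, total = 30+2 = 32
k=5,i=4: 5>4, total = 32+1 = 33
k=5,i=5: not 5>5, total = 33+1 = 34
k=6,i=0: 6>0, total = 34+6 = 40
k=6,i=1: 6>1, total = 40+5 = 45
k=6,i=2: 6>2, total = 45+4 = 49
k=6,i=3: 6>3, total = 49+3 = 52
k=6,i=4: 6>4, total = 52+2 = 54
k=6,i=5: 6>5, total = 54+1 = 55
k=6,i=6: not 6>6, total = 55+1 = 56
k=7,i=0: 7>0, total = 56+7 = 63
k=7,i=1: 7>1, total = 63+6 = 69
k=7,i=2: 7>2, total = 69+5 = 74
k=7,i=3: 7>3, total = 74+4 = 78
k=7,i=4: 7>4, total = 78+3 = 81
k=7,i=5: 7>5, total = 81+2 = 83
k=7,i=6: 7>6, total = 83+1 = 84
k=7,i=7: not 7>7, total = 84+1 = 85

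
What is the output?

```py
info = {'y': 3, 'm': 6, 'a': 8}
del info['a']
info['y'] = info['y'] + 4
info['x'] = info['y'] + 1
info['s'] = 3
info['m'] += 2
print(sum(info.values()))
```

del 'a' → {'y': 3, 'm': 6}
info['y'] = info['y']+4 = 7 → {'y': 7, 'm': 6}
info['x'] = info['y']+1 = 8 → {'y': 7, 'm': 6, 'x': 8}
info['s'] = 3 → {'y': 7, 'm': 6, 'x': 8, 's': 3}
info['m'] = 6+2 = 8 → {'y': 7, 'm': 8, 'x': 8, 's': 3}
sum of values = 26

26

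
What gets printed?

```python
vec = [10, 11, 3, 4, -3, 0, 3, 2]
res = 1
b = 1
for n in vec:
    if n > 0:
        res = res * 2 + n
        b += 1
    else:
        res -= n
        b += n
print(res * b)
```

n=10: >0, res = 1*2+10 = 12; b=2
n=11: >0, res = 12*2+11 = 35; b=3
n=3: >0, res = 35*2+3 = 73; b=4
n=4: >0, res = 73*2+4 = 150; b=5
n=-3: not >0, res = 150-(-3) = 153; b=2
n=0: not >0, res = 153-0 = 153; b=2
n=3: >0, res = 153*2+3 = 309; b=3
n=2: >0, res = 309*2+2 = 620; b=4
res*b = 620*4 = 2480

2480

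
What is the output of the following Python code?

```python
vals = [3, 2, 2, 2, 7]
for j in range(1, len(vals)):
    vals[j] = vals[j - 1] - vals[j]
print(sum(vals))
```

j=1: vals[1] = 3-2 = 1 → [3, 1, 2, 2, 7]
j=2: vals[2] = 1-2 = -1 → [3, 1, -1, 2, 7]
j=3: vals[3] = (-1)-2 = -3 → [3, 1, -1, -3, 7]
j=4: vals[4] = (-3)-7 = -10 → [3, 1, -1, -3, -10]
sum = -10

-10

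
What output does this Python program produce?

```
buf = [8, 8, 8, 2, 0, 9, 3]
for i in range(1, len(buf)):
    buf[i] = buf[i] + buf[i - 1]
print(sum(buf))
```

i=1: buf[1] = 8+8 = 16 → [8, 16, 8, 2, 0, 9, 3]
i=2: buf[2] = 8+16 = 24 → [8, 16, 24, 2, 0, 9, 3]
i=3: buf[3] = 2+24 = 26 → [8, 16, 24, 26, 0, 9, 3]
i=4: buf[4] = 0+26 = 26 → [8, 16, 24, 26, 26, 9, 3]
i=5: buf[5] = 9+26 = 35 → [8, 16, 24, 26, 26, 35, 3]
i=6: buf[6] = 3+35 = 38 → [8, 16, 24, 26, 26, 35, 38]
sum = 173

173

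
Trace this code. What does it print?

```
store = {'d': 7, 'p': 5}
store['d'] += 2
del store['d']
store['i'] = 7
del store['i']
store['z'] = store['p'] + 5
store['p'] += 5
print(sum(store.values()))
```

20

store['d'] = 7+2 = 9 → {'d': 9, 'p': 5}
del 'd' → {'p': 5}
store['i'] = 7 → {'p': 5, 'i': 7}
del 'i' → {'p': 5}
store['z'] = store['p']+5 = 10 → {'p': 5, 'z': 10}
store['p'] = 5+5 = 10 → {'p': 10, 'z': 10}
sum of values = 20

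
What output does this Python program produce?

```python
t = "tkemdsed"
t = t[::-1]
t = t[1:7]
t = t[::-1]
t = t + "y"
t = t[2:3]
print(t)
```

m

reverse → 'desdmekt'
slice [1:7] → 'esdmek'
reverse → 'kemdse'
+ 'y' → 'kemdsey'
slice [2:3] → 'm'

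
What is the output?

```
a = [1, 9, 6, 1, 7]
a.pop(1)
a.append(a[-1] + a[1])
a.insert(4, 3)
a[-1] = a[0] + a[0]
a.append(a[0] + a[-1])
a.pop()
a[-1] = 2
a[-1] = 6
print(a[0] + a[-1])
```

pop(1) removes 9 → [1, 6, 1, 7]
append a[-1]+a[1] = 7+6 = 13 → [1, 6, 1, 7, 13]
insert 3 at 4 → [1, 6, 1, 7, 3, 13]
a[-1] = a[0]+a[0] = 1+1 = 2 → [1, 6, 1, 7, 3, 2]
append a[0]+a[-1] = 1+2 = 3 → [1, 6, 1, 7, 3, 2, 3]
pop() removes 3 → [1, 6, 1, 7, 3, 2]
a[-1] = 2 → [1, 6, 1, 7, 3, 2]
a[-1] = 6 → [1, 6, 1, 7, 3, 6]
a[0]+a[-1] = 1+6 = 7

7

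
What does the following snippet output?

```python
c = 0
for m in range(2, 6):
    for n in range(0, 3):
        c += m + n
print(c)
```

54

m=2,n=0: c = 0+2 = 2
m=2,n=1: c = 2+3 = 5
m=2,n=2: c = 5+4 = 9
m=3,n=0: c = 9+3 = 12
m=3,n=1: c = 12+4 = 16
m=3,n=2: c = 16+5 = 21
m=4,n=0: c = 21+4 = 25
m=4,n=1: c = 25+5 = 30
m=4,n=2: c = 30+6 = 36
m=5,n=0: c = 36+5 = 41
m=5,n=1: c = 41+6 = 47
m=5,n=2: c = 47+7 = 54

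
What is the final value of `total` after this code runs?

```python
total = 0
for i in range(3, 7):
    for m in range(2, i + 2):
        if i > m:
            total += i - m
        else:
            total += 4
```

52

i=3,m=2: 3>2, total = 0+1 = 1
i=3,m=3: not 3>3, total = 1+4 = 5
i=3,m=4: not 3>4, total = 5+4 = 9
i=4,m=2: 4>2, total = 9+2 = 11
i=4,m=3: 4>3, total = 11+1 = 12
i=4,m=4: not 4>4, total = 12+4 = 16
i=4,m=5: not 4>5, total = 16+4 = 20
i=5,m=2: 5>2, total = 20+3 = 23
i=5,m=3: 5>3, total = 23+2 = 25
i=5,m=4: 5>4, total = 25+1 = 26
i=5,m=5: not 5>5, total = 26+4 = 30
i=5,m=6: not 5>6, total = 30+4 = 34
i=6,m=2: 6>2, total = 34+4 = 38
i=6,m=3: 6>3, total = 38+3 = 41
i=6,m=4: 6>4, total = 41+2 = 43
i=6,m=5: 6>5, total = 43+1 = 44
i=6,m=6: not 6>6, total = 44+4 = 48
i=6,m=7: not 6>7, total = 48+4 = 52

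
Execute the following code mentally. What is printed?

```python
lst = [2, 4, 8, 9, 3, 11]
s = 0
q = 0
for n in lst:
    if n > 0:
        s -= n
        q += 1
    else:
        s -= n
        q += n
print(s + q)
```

n=2: >0, s = 0-2 = -2; q=1
n=4: >0, s = (-2)-4 = -6; q=2
n=8: >0, s = (-6)-8 = -14; q=3
n=9: >0, s = (-14)-9 = -23; q=4
n=3: >0, s = (-23)-3 = -26; q=5
n=11: >0, s = (-26)-11 = -37; q=6
s+q = (-37)+6 = -31

-31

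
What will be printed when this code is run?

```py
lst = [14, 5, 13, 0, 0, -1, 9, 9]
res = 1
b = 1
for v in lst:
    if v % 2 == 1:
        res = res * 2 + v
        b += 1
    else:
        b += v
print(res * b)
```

v=14: not odd; b=15
v=5: odd, res = 1*2+5 = 7; b=16
v=13: odd, res = 7*2+13 = 27; b=17
v=0: not odd; b=17
v=0: not odd; b=17
v=-1: odd, res = 27*2+(-1) = 53; b=18
v=9: odd, res = 53*2+9 = 115; b=19
v=9: odd, res = 115*2+9 = 239; b=20
res*b = 239*20 = 4780

4780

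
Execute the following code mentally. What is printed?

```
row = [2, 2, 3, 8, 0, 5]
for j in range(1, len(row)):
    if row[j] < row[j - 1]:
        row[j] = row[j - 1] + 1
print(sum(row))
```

j=1: 2>=2, unchanged → [2, 2, 3, 8, 0, 5]
j=2: 3>=2, unchanged → [2, 2, 3, 8, 0, 5]
j=3: 8>=3, unchanged → [2, 2, 3, 8, 0, 5]
j=4: 0<8, row[4] = 8+1 = 9 → [2, 2, 3, 8, 9, 5]
j=5: 5<9, row[5] = 9+1 = 10 → [2, 2, 3, 8, 9, 10]
sum = 34

34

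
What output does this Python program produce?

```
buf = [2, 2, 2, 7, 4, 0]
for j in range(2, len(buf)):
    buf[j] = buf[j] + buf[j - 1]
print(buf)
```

[2, 2, 4, 11, 15, 15]

j=2: buf[2] = 2+2 = 4 → [2, 2, 4, 7, 4, 0]
j=3: buf[3] = 7+4 = 11 → [2, 2, 4, 11, 4, 0]
j=4: buf[4] = 4+11 = 15 → [2, 2, 4, 11, 15, 0]
j=5: buf[5] = 0+15 = 15 → [2, 2, 4, 11, 15, 15]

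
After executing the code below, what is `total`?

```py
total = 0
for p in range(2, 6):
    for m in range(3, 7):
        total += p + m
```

p=2,m=3: total = 0+5 = 5
p=2,m=4: total = 5+6 = 11
p=2,m=5: total = 11+7 = 18
p=2,m=6: total = 18+8 = 26
p=3,m=3: total = 26+6 = 32
p=3,m=4: total = 32+7 = 39
p=3,m=5: total = 39+8 = 47
p=3,m=6: total = 47+9 = 56
p=4,m=3: total = 56+7 = 63
p=4,m=4: total = 63+8 = 71
p=4,m=5: total = 71+9 = 80
p=4,m=6: total = 80+10 = 90
p=5,m=3: total = 90+8 = 98
p=5,m=4: total = 98+9 = 107
p=5,m=5: total = 107+10 = 117
p=5,m=6: total = 117+11 = 128

128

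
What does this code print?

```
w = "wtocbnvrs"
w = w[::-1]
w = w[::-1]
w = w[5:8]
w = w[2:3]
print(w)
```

r

reverse → 'srvnbcotw'
reverse → 'wtocbnvrs'
slice [5:8] → 'nvr'
slice [2:3] → 'r'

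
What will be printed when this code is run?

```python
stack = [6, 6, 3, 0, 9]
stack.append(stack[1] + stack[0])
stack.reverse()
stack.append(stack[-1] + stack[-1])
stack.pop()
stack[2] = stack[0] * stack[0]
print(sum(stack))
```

append stack[1]+stack[0] = 6+6 = 12 → [6, 6, 3, 0, 9, 12]
reverse → [12, 9, 0, 3, 6, 6]
append stack[-1]+stack[-1] = 6+6 = 12 → [12, 9, 0, 3, 6, 6, 12]
pop() removes 12 → [12, 9, 0, 3, 6, 6]
stack[2] = stack[0]*stack[0] = 12*12 = 144 → [12, 9, 144, 3, 6, 6]
sum = 180

180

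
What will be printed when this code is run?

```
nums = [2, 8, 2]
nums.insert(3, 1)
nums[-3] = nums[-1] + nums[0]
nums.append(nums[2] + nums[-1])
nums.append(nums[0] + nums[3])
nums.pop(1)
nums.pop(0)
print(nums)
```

insert 1 at 3 → [2, 8, 2, 1]
nums[-3] = nums[-1]+nums[0] = 1+2 = 3 → [2, 3, 2, 1]
append nums[2]+nums[-1] = 2+1 = 3 → [2, 3, 2, 1, 3]
append nums[0]+nums[3] = 2+1 = 3 → [2, 3, 2, 1, 3, 3]
pop(1) removes 3 → [2, 2, 1, 3, 3]
pop(0) removes 2 → [2, 1, 3, 3]

[2, 1, 3, 3]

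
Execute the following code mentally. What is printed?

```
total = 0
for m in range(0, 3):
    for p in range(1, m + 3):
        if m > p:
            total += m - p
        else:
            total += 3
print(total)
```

25

m=0,p=1: not 0>1, total = 0+3 = 3
m=0,p=2: not 0>2, total = 3+3 = 6
m=1,p=1: not 1>1, total = 6+3 = 9
m=1,p=2: not 1>2, total = 9+3 = 12
m=1,p=3: not 1>3, total = 12+3 = 15
m=2,p=1: 2>1, total = 15+1 = 16
m=2,p=2: not 2>2, total = 16+3 = 19
m=2,p=3: not 2>3, total = 19+3 = 22
m=2,p=4: not 2>4, total = 22+3 = 25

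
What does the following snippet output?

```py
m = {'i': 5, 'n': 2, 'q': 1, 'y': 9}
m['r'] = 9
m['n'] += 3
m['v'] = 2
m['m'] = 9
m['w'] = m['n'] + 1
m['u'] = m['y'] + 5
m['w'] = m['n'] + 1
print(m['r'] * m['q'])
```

9

m['r'] = 9 → {'i': 5, 'n': 2, 'q': 1, 'y': 9, 'r': 9}
m['n'] = 2+3 = 5 → {'i': 5, 'n': 5, 'q': 1, 'y': 9, 'r': 9}
m['v'] = 2 → {'i': 5, 'n': 5, 'q': 1, 'y': 9, 'r': 9, 'v': 2}
m['m'] = 9 → {'i': 5, 'n': 5, 'q': 1, 'y': 9, 'r': 9, 'v': 2, 'm': 9}
m['w'] = m['n']+1 = 6 → {'i': 5, 'n': 5, 'q': 1, 'y': 9, 'r': 9, 'v': 2, 'm': 9, 'w': 6}
m['u'] = m['y']+5 = 14 → {'i': 5, 'n': 5, 'q': 1, 'y': 9, 'r': 9, 'v': 2, 'm': 9, 'w': 6, 'u': 14}
m['w'] = m['n']+1 = 6 → {'i': 5, 'n': 5, 'q': 1, 'y': 9, 'r': 9, 'v': 2, 'm': 9, 'w': 6, 'u': 14}
m['r']*m['q'] = 9*1 = 9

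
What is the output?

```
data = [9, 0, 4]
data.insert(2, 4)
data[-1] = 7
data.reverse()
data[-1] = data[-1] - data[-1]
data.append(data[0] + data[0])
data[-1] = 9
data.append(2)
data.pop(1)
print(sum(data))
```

insert 4 at 2 → [9, 0, 4, 4]
data[-1] = 7 → [9, 0, 4, 7]
reverse → [7, 4, 0, 9]
data[-1] = data[-1]-data[-1] = 9-9 = 0 → [7, 4, 0, 0]
append data[0]+data[0] = 7+7 = 14 → [7, 4, 0, 0, 14]
data[-1] = 9 → [7, 4, 0, 0, 9]
append 2 → [7, 4, 0, 0, 9, 2]
pop(1) removes 4 → [7, 0, 0, 9, 2]
sum = 18

18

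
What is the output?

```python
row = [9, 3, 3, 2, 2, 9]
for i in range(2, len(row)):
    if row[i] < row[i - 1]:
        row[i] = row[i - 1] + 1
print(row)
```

i=2: 3>=3, unchanged → [9, 3, 3, 2, 2, 9]
i=3: 2<3, row[3] = 3+1 = 4 → [9, 3, 3, 4, 2, 9]
i=4: 2<4, row[4] = 4+1 = 5 → [9, 3, 3, 4, 5, 9]
i=5: 9>=5, unchanged → [9, 3, 3, 4, 5, 9]

[9, 3, 3, 4, 5, 9]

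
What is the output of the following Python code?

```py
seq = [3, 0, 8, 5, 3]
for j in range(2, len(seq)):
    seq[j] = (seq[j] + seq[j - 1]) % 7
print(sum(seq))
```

j=2: seq[2] = (8+0)%7 = 1 → [3, 0, 1, 5, 3]
j=3: seq[3] = (5+1)%7 = 6 → [3, 0, 1, 6, 3]
j=4: seq[4] = (3+6)%7 = 2 → [3, 0, 1, 6, 2]
sum = 12

12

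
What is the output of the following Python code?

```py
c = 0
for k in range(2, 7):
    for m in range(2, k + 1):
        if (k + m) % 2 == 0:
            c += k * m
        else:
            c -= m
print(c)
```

k=2,m=2: even sum, c = 0+4 = 4
k=3,m=2: odd sum, c = 4-2 = 2
k=3,m=3: even sum, c = 2+9 = 11
k=4,m=2: even sum, c = 11+8 = 19
k=4,m=3: odd sum, c = 19-3 = 16
k=4,m=4: even sum, c = 16+16 = 32
k=5,m=2: odd sum, c = 32-2 = 30
k=5,m=3: even sum, c = 30+15 = 45
k=5,m=4: odd sum, c = 45-4 = 41
k=5,m=5: even sum, c = 41+25 = 66
k=6,m=2: even sum, c = 66+12 = 78
k=6,m=3: odd sum, c = 78-3 = 75
k=6,m=4: even sum, c = 75+24 = 99
k=6,m=5: odd sum, c = 99-5 = 94
k=6,m=6: even sum, c = 94+36 = 130

130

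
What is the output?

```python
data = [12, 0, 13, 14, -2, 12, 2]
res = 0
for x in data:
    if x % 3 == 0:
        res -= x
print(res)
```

-24

x=12: %3==0, res = 0-12 = -12
x=0: %3==0, res = (-12)-0 = -12
x=13: not %3==0
x=14: not %3==0
x=-2: not %3==0
x=12: %3==0, res = (-12)-12 = -24
x=2: not %3==0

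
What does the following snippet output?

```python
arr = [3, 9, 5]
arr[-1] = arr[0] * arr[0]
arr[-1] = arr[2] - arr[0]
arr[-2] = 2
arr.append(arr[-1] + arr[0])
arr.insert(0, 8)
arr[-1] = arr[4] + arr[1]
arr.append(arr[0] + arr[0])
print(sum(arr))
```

47

arr[-1] = arr[0]*arr[0] = 3*3 = 9 → [3, 9, 9]
arr[-1] = arr[2]-arr[0] = 9-3 = 6 → [3, 9, 6]
arr[-2] = 2 → [3, 2, 6]
append arr[-1]+arr[0] = 6+3 = 9 → [3, 2, 6, 9]
insert 8 at 0 → [8, 3, 2, 6, 9]
arr[-1] = arr[4]+arr[1] = 9+3 = 12 → [8, 3, 2, 6, 12]
append arr[0]+arr[0] = 8+8 = 16 → [8, 3, 2, 6, 12, 16]
sum = 47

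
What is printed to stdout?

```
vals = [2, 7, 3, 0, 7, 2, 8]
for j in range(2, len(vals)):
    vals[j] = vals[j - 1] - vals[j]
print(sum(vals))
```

j=2: vals[2] = 7-3 = 4 → [2, 7, 4, 0, 7, 2, 8]
j=3: vals[3] = 4-0 = 4 → [2, 7, 4, 4, 7, 2, 8]
j=4: vals[4] = 4-7 = -3 → [2, 7, 4, 4, -3, 2, 8]
j=5: vals[5] = (-3)-2 = -5 → [2, 7, 4, 4, -3, -5, 8]
j=6: vals[6] = (-5)-8 = -13 → [2, 7, 4, 4, -3, -5, -13]
sum = -4

-4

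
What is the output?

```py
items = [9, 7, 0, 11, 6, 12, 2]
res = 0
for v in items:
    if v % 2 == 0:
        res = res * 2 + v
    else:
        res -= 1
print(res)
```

v=9: not even, res = 0-1 = -1
v=7: not even, res = (-1)-1 = -2
v=0: even, res = (-2)*2+0 = -4
v=11: not even, res = (-4)-1 = -5
v=6: even, res = (-5)*2+6 = -4
v=12: even, res = (-4)*2+12 = 4
v=2: even, res = 4*2+2 = 10

10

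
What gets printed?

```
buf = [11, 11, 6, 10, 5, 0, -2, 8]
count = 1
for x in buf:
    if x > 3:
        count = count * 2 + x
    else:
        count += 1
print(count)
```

702

x=11: >3, count = 1*2+11 = 13
x=11: >3, count = 13*2+11 = 37
x=6: >3, count = 37*2+6 = 80
x=10: >3, count = 80*2+10 = 170
x=5: >3, count = 170*2+5 = 345
x=0: not >3, count = 345+1 = 346
x=-2: not >3, count = 346+1 = 347
x=8: >3, count = 347*2+8 = 702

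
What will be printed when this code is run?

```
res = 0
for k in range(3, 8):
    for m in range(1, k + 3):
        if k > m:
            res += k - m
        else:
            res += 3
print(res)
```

k=3,m=1: 3>1, res = 0+2 = 2
k=3,m=2: 3>2, res = 2+1 = 3
k=3,m=3: not 3>3, res = 3+3 = 6
k=3,m=4: not 3>4, res = 6+3 = 9
k=3,m=5: not 3>5, res = 9+3 = 12
k=4,m=1: 4>1, res = 12+3 = 15
k=4,m=2: 4>2, res = 15+2 = 17
k=4,m=3: 4>3, res = 17+1 = 18
k=4,m=4: not 4>4, res = 18+3 = 21
k=4,m=5: not 4>5, res = 21+3 = 24
k=4,m=6: not 4>6, res = 24+3 = 27
k=5,m=1: 5>1, res = 27+4 = 31
k=5,m=2: 5>2, res = 31+3 = 34
k=5,m=3: 5>3, res = 34+2 = 36
k=5,m=4: 5>4, res = 36+1 = 37
k=5,m=5: not 5>5, res = 37+3 = 40
k=5,m=6: not 5>6, res = 40+3 = 43
k=5,m=7: not 5>7, res = 43+3 = 46
k=6,m=1: 6>1, res = 46+5 = 51
k=6,m=2: 6>2, res = 51+4 = 55
k=6,m=3: 6>3, res = 55+3 = 58
k=6,m=4: 6>4, res = 58+2 = 60
k=6,m=5: 6>5, res = 60+1 = 61
k=6,m=6: not 6>6, res = 61+3 = 64
k=6,m=7: not 6>7, res = 64+3 = 67
k=6,m=8: not 6>8, res = 67+3 = 70
k=7,m=1: 7>1, res = 70+6 = 76
k=7,m=2: 7>2, res = 76+5 = 81
k=7,m=3: 7>3, res = 81+4 = 85
k=7,m=4: 7>4, res = 85+3 = 88
k=7,m=5: 7>5, res = 88+2 = 90
k=7,m=6: 7>6, res = 90+1 = 91
k=7,m=7: not 7>7, res = 91+3 = 94
k=7,m=8: not 7>8, res = 94+3 = 97
k=7,m=9: not 7>9, res = 97+3 = 100

100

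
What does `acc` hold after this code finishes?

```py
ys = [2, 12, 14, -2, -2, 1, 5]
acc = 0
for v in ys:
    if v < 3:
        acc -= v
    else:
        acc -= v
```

-30

v=2: <3, acc = 0-2 = -2
v=12: not <3, acc = (-2)-12 = -14
v=14: not <3, acc = (-14)-14 = -28
v=-2: <3, acc = (-28)-(-2) = -26
v=-2: <3, acc = (-26)-(-2) = -24
v=1: <3, acc = (-24)-1 = -25
v=5: not <3, acc = (-25)-5 = -30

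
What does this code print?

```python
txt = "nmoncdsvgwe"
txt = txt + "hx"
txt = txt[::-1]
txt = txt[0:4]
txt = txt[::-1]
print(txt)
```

+ 'hx' → 'nmoncdsvgwehx'
reverse → 'xhewgvsdcnomn'
slice [0:4] → 'xhew'
reverse → 'wehx'

wehx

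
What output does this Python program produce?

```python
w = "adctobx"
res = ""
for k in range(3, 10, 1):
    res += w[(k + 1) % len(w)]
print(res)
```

k=3: add w[4]='o' → 'o'
k=4: add w[5]='b' → 'ob'
k=5: add w[6]='x' → 'obx'
k=6: add w[0]='a' → 'obxa'
k=7: add w[1]='d' → 'obxad'
k=8: add w[2]='c' → 'obxadc'
k=9: add w[3]='t' → 'obxadct'

obxadct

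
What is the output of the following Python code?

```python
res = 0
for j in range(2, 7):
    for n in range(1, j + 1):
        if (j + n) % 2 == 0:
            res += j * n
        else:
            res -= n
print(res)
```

j=2,n=1: odd sum, res = 0-1 = -1
j=2,n=2: even sum, res = (-1)+4 = 3
j=3,n=1: even sum, res = 3+3 = 6
j=3,n=2: odd sum, res = 6-2 = 4
j=3,n=3: even sum, res = 4+9 = 13
j=4,n=1: odd sum, res = 13-1 = 12
j=4,n=2: even sum, res = 12+8 = 20
j=4,n=3: odd sum, res = 20-3 = 17
j=4,n=4: even sum, res = 17+16 = 33
j=5,n=1: even sum, res = 33+5 = 38
j=5,n=2: odd sum, res = 38-2 = 36
j=5,n=3: even sum, res = 36+15 = 51
j=5,n=4: odd sum, res = 51-4 = 47
j=5,n=5: even sum, res = 47+25 = 72
j=6,n=1: odd sum, res = 72-1 = 71
j=6,n=2: even sum, res = 71+12 = 83
j=6,n=3: odd sum, res = 83-3 = 80
j=6,n=4: even sum, res = 80+24 = 104
j=6,n=5: odd sum, res = 104-5 = 99
j=6,n=6: even sum, res = 99+36 = 135

135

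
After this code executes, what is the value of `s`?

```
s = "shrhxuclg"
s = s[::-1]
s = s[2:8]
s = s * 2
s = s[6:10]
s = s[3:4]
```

'h'

reverse → 'glcuxhrhs'
slice [2:8] → 'cuxhrh'
repeat ×2 → 'cuxhrhcuxhrh'
slice [6:10] → 'cuxh'
slice [3:4] → 'h'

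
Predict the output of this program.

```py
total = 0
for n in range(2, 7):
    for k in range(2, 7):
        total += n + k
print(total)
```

n=2,k=2: total = 0+4 = 4
n=2,k=3: total = 4+5 = 9
n=2,k=4: total = 9+6 = 15
n=2,k=5: total = 15+7 = 22
n=2,k=6: total = 22+8 = 30
n=3,k=2: total = 30+5 = 35
n=3,k=3: total = 35+6 = 41
n=3,k=4: total = 41+7 = 48
n=3,k=5: total = 48+8 = 56
n=3,k=6: total = 56+9 = 65
n=4,k=2: total = 65+6 = 71
n=4,k=3: total = 71+7 = 78
n=4,k=4: total = 78+8 = 86
n=4,k=5: total = 86+9 = 95
n=4,k=6: total = 95+10 = 105
n=5,k=2: total = 105+7 = 112
n=5,k=3: total = 112+8 = 120
n=5,k=4: total = 120+9 = 129
n=5,k=5: total = 129+10 = 139
n=5,k=6: total = 139+11 = 150
n=6,k=2: total = 150+8 = 158
n=6,k=3: total = 158+9 = 167
n=6,k=4: total = 167+10 = 177
n=6,k=5: total = 177+11 = 188
n=6,k=6: total = 188+12 = 200

200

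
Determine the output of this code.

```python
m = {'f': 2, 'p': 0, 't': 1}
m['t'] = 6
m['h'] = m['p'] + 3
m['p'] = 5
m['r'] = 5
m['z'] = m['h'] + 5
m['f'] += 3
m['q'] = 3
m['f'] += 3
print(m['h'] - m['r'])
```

m['t'] = 6 → {'f': 2, 'p': 0, 't': 6}
m['h'] = m['p']+3 = 3 → {'f': 2, 'p': 0, 't': 6, 'h': 3}
m['p'] = 5 → {'f': 2, 'p': 5, 't': 6, 'h': 3}
m['r'] = 5 → {'f': 2, 'p': 5, 't': 6, 'h': 3, 'r': 5}
m['z'] = m['h']+5 = 8 → {'f': 2, 'p': 5, 't': 6, 'h': 3, 'r': 5, 'z': 8}
m['f'] = 2+3 = 5 → {'f': 5, 'p': 5, 't': 6, 'h': 3, 'r': 5, 'z': 8}
m['q'] = 3 → {'f': 5, 'p': 5, 't': 6, 'h': 3, 'r': 5, 'z': 8, 'q': 3}
m['f'] = 5+3 = 8 → {'f': 8, 'p': 5, 't': 6, 'h': 3, 'r': 5, 'z': 8, 'q': 3}
m['h']-m['r'] = 3-5 = -2

-2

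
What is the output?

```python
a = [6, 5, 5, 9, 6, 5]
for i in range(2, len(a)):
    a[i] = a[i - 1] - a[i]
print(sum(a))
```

i=2: a[2] = 5-5 = 0 → [6, 5, 0, 9, 6, 5]
i=3: a[3] = 0-9 = -9 → [6, 5, 0, -9, 6, 5]
i=4: a[4] = (-9)-6 = -15 → [6, 5, 0, -9, -15, 5]
i=5: a[5] = (-15)-5 = -20 → [6, 5, 0, -9, -15, -20]
sum = -33

-33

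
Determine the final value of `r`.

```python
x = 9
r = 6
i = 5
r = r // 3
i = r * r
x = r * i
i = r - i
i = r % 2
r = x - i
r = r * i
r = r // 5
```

r = 6//3 = 2
i = 2*2 = 4
x = 2*4 = 8
i = 2-4 = -2
i = 2%2 = 0
r = 8-0 = 8
r = 8*0 = 0
r = 0//5 = 0

0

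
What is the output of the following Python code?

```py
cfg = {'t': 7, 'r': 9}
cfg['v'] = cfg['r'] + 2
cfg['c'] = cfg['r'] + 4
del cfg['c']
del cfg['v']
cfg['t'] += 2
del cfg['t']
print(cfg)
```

cfg['v'] = cfg['r']+2 = 11 → {'t': 7, 'r': 9, 'v': 11}
cfg['c'] = cfg['r']+4 = 13 → {'t': 7, 'r': 9, 'v': 11, 'c': 13}
del 'c' → {'t': 7, 'r': 9, 'v': 11}
del 'v' → {'t': 7, 'r': 9}
cfg['t'] = 7+2 = 9 → {'t': 9, 'r': 9}
del 't' → {'r': 9}

{'r': 9}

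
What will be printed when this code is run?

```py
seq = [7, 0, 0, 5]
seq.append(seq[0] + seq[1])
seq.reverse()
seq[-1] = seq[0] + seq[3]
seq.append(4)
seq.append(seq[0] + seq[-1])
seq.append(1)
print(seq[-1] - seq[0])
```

-6

append seq[0]+seq[1] = 7+0 = 7 → [7, 0, 0, 5, 7]
reverse → [7, 5, 0, 0, 7]
seq[-1] = seq[0]+seq[3] = 7+0 = 7 → [7, 5, 0, 0, 7]
append 4 → [7, 5, 0, 0, 7, 4]
append seq[0]+seq[-1] = 7+4 = 11 → [7, 5, 0, 0, 7, 4, 11]
append 1 → [7, 5, 0, 0, 7, 4, 11, 1]
seq[-1]-seq[0] = 1-7 = -6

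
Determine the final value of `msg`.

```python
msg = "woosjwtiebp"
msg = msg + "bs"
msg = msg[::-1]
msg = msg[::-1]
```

'woosjwtiebpbs'

+ 'bs' → 'woosjwtiebpbs'
reverse → 'sbpbeitwjsoow'
reverse → 'woosjwtiebpbs'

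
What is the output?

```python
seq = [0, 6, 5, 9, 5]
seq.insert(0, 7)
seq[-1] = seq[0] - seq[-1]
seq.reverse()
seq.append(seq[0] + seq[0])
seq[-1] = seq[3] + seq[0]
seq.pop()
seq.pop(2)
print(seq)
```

insert 7 at 0 → [7, 0, 6, 5, 9, 5]
seq[-1] = seq[0]-seq[-1] = 7-5 = 2 → [7, 0, 6, 5, 9, 2]
reverse → [2, 9, 5, 6, 0, 7]
append seq[0]+seq[0] = 2+2 = 4 → [2, 9, 5, 6, 0, 7, 4]
seq[-1] = seq[3]+seq[0] = 6+2 = 8 → [2, 9, 5, 6, 0, 7, 8]
pop() removes 8 → [2, 9, 5, 6, 0, 7]
pop(2) removes 5 → [2, 9, 6, 0, 7]

[2, 9, 6, 0, 7]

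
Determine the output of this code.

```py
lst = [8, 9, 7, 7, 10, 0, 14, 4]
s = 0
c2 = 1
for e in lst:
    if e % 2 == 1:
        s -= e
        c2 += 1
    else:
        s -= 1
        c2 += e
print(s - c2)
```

-68

e=8: not odd, s = 0-1 = -1; c2=9
e=9: odd, s = (-1)-9 = -10; c2=10
e=7: odd, s = (-10)-7 = -17; c2=11
e=7: odd, s = (-17)-7 = -24; c2=12
e=10: not odd, s = (-24)-1 = -25; c2=22
e=0: not odd, s = (-25)-1 = -26; c2=22
e=14: not odd, s = (-26)-1 = -27; c2=36
e=4: not odd, s = (-27)-1 = -28; c2=40
s-c2 = (-28)-40 = -68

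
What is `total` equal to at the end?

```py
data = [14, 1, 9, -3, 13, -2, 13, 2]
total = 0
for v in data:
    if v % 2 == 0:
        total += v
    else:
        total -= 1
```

9

v=14: even, total = 0+14 = 14
v=1: not even, total = 14-1 = 13
v=9: not even, total = 13-1 = 12
v=-3: not even, total = 12-1 = 11
v=13: not even, total = 11-1 = 10
v=-2: even, total = 10+(-2) = 8
v=13: not even, total = 8-1 = 7
v=2: even, total = 7+2 = 9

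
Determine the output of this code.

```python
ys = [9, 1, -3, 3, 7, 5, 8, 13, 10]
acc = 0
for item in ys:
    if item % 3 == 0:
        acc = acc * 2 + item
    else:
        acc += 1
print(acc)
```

item=9: %3==0, acc = 0*2+9 = 9
item=1: not %3==0, acc = 9+1 = 10
item=-3: %3==0, acc = 10*2+(-3) = 17
item=3: %3==0, acc = 17*2+3 = 37
item=7: not %3==0, acc = 37+1 = 38
item=5: not %3==0, acc = 38+1 = 39
item=8: not %3==0, acc = 39+1 = 40
item=13: not %3==0, acc = 40+1 = 41
item=10: not %3==0, acc = 41+1 = 42

42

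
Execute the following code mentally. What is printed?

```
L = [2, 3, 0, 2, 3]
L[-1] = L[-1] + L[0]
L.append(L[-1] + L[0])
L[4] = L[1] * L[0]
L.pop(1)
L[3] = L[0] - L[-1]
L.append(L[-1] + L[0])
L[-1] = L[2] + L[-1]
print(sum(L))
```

L[-1] = L[-1]+L[0] = 3+2 = 5 → [2, 3, 0, 2, 5]
append L[-1]+L[0] = 5+2 = 7 → [2, 3, 0, 2, 5, 7]
L[4] = L[1]*L[0] = 3*2 = 6 → [2, 3, 0, 2, 6, 7]
pop(1) removes 3 → [2, 0, 2, 6, 7]
L[3] = L[0]-L[-1] = 2-7 = -5 → [2, 0, 2, -5, 7]
append L[-1]+L[0] = 7+2 = 9 → [2, 0, 2, -5, 7, 9]
L[-1] = L[2]+L[-1] = 2+9 = 11 → [2, 0, 2, -5, 7, 11]
sum = 17

17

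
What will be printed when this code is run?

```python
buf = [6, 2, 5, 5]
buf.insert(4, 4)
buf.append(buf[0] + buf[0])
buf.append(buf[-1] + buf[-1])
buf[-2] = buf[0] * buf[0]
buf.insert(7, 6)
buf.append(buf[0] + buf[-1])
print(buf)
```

insert 4 at 4 → [6, 2, 5, 5, 4]
append buf[0]+buf[0] = 6+6 = 12 → [6, 2, 5, 5, 4, 12]
append buf[-1]+buf[-1] = 12+12 = 24 → [6, 2, 5, 5, 4, 12, 24]
buf[-2] = buf[0]*buf[0] = 6*6 = 36 → [6, 2, 5, 5, 4, 36, 24]
insert 6 at 7 → [6, 2, 5, 5, 4, 36, 24, 6]
append buf[0]+buf[-1] = 6+6 = 12 → [6, 2, 5, 5, 4, 36, 24, 6, 12]

[6, 2, 5, 5, 4, 36, 24, 6, 12]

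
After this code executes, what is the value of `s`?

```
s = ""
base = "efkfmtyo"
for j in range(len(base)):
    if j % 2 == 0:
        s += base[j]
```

j=0: add 'e' → 'e'
j=1: skip
j=2: add 'k' → 'ek'
j=3: skip
j=4: add 'm' → 'ekm'
j=5: skip
j=6: add 'y' → 'ekmy'
j=7: skip

'ekmy'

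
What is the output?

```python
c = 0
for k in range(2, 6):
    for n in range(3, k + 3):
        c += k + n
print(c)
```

116

k=2,n=3: c = 0+5 = 5
k=2,n=4: c = 5+6 = 11
k=3,n=3: c = 11+6 = 17
k=3,n=4: c = 17+7 = 24
k=3,n=5: c = 24+8 = 32
k=4,n=3: c = 32+7 = 39
k=4,n=4: c = 39+8 = 47
k=4,n=5: c = 47+9 = 56
k=4,n=6: c = 56+10 = 66
k=5,n=3: c = 66+8 = 74
k=5,n=4: c = 74+9 = 83
k=5,n=5: c = 83+10 = 93
k=5,n=6: c = 93+11 = 104
k=5,n=7: c = 104+12 = 116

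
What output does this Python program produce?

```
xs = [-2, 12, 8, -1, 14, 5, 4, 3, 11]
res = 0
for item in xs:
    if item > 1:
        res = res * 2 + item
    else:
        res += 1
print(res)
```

1481

item=-2: not >1, res = 0+1 = 1
item=12: >1, res = 1*2+12 = 14
item=8: >1, res = 14*2+8 = 36
item=-1: not >1, res = 36+1 = 37
item=14: >1, res = 37*2+14 = 88
item=5: >1, res = 88*2+5 = 181
item=4: >1, res = 181*2+4 = 366
item=3: >1, res = 366*2+3 = 735
item=11: >1, res = 735*2+11 = 1481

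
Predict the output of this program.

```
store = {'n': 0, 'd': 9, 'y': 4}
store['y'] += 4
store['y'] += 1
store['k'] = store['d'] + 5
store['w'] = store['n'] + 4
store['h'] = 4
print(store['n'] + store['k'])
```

store['y'] = 4+4 = 8 → {'n': 0, 'd': 9, 'y': 8}
store['y'] = 8+1 = 9 → {'n': 0, 'd': 9, 'y': 9}
store['k'] = store['d']+5 = 14 → {'n': 0, 'd': 9, 'y': 9, 'k': 14}
store['w'] = store['n']+4 = 4 → {'n': 0, 'd': 9, 'y': 9, 'k': 14, 'w': 4}
store['h'] = 4 → {'n': 0, 'd': 9, 'y': 9, 'k': 14, 'w': 4, 'h': 4}
store['n']+store['k'] = 0+14 = 14

14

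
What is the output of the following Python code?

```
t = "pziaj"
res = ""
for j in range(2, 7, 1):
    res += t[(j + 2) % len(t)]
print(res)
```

jpzia

j=2: add t[4]='j' → 'j'
j=3: add t[0]='p' → 'jp'
j=4: add t[1]='z' → 'jpz'
j=5: add t[2]='i' → 'jpzi'
j=6: add t[3]='a' → 'jpzia'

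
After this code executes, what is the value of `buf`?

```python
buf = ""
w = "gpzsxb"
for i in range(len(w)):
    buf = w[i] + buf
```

i=0: prepend 'g' → 'g'
i=1: prepend 'p' → 'pg'
i=2: prepend 'z' → 'zpg'
i=3: prepend 's' → 'szpg'
i=4: prepend 'x' → 'xszpg'
i=5: prepend 'b' → 'bxszpg'

'bxszpg'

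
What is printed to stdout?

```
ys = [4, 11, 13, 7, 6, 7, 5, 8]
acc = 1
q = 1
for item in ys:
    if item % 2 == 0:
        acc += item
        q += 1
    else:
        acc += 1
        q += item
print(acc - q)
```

-23

item=4: even, acc = 1+4 = 5; q=2
item=11: not even, acc = 5+1 = 6; q=13
item=13: not even, acc = 6+1 = 7; q=26
item=7: not even, acc = 7+1 = 8; q=33
item=6: even, acc = 8+6 = 14; q=34
item=7: not even, acc = 14+1 = 15; q=41
item=5: not even, acc = 15+1 = 16; q=46
item=8: even, acc = 16+8 = 24; q=47
acc-q = 24-47 = -23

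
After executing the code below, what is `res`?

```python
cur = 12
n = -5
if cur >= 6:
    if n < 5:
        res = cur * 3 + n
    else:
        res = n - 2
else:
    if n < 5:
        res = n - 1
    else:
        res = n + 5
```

31

cur=12, n=-5
cur >= 6 is True; n < 5 is True
→ res = cur * 3 + n = 31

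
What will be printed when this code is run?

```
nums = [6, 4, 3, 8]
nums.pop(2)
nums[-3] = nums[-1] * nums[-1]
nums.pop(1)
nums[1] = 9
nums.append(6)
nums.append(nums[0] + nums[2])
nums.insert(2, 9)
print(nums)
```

[64, 9, 9, 6, 70]

pop(2) removes 3 → [6, 4, 8]
nums[-3] = nums[-1]*nums[-1] = 8*8 = 64 → [64, 4, 8]
pop(1) removes 4 → [64, 8]
nums[1] = 9 → [64, 9]
append 6 → [64, 9, 6]
append nums[0]+nums[2] = 64+6 = 70 → [64, 9, 6, 70]
insert 9 at 2 → [64, 9, 9, 6, 70]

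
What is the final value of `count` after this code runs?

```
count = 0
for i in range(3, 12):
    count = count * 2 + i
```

i=3: count = 0*2+3 = 3
i=4: count = 3*2+4 = 10
i=5: count = 10*2+5 = 25
i=6: count = 25*2+6 = 56
i=7: count = 56*2+7 = 119
i=8: count = 119*2+8 = 246
i=9: count = 246*2+9 = 501
i=10: count = 501*2+10 = 1012
i=11: count = 1012*2+11 = 2035

2035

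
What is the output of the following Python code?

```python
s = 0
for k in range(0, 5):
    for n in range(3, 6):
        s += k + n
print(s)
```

90

k=0,n=3: s = 0+3 = 3
k=0,n=4: s = 3+4 = 7
k=0,n=5: s = 7+5 = 12
k=1,n=3: s = 12+4 = 16
k=1,n=4: s = 16+5 = 21
k=1,n=5: s = 21+6 = 27
k=2,n=3: s = 27+5 = 32
k=2,n=4: s = 32+6 = 38
k=2,n=5: s = 38+7 = 45
k=3,n=3: s = 45+6 = 51
k=3,n=4: s = 51+7 = 58
k=3,n=5: s = 58+8 = 66
k=4,n=3: s = 66+7 = 73
k=4,n=4: s = 73+8 = 81
k=4,n=5: s = 81+9 = 90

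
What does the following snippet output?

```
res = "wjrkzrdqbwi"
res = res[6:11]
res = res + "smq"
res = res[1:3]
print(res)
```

qb

slice [6:11] → 'dqbwi'
+ 'smq' → 'dqbwismq'
slice [1:3] → 'qb'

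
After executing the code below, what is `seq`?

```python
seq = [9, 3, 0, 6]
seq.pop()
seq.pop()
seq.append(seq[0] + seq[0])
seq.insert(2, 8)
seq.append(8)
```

pop() removes 6 → [9, 3, 0]
pop() removes 0 → [9, 3]
append seq[0]+seq[0] = 9+9 = 18 → [9, 3, 18]
insert 8 at 2 → [9, 3, 8, 18]
append 8 → [9, 3, 8, 18, 8]

[9, 3, 8, 18, 8]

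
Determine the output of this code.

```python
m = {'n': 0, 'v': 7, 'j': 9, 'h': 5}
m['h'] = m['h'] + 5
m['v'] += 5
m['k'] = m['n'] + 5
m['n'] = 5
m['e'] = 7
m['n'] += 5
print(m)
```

{'n': 10, 'v': 12, 'j': 9, 'h': 10, 'k': 5, 'e': 7}

m['h'] = m['h']+5 = 10 → {'n': 0, 'v': 7, 'j': 9, 'h': 10}
m['v'] = 7+5 = 12 → {'n': 0, 'v': 12, 'j': 9, 'h': 10}
m['k'] = m['n']+5 = 5 → {'n': 0, 'v': 12, 'j': 9, 'h': 10, 'k': 5}
m['n'] = 5 → {'n': 5, 'v': 12, 'j': 9, 'h': 10, 'k': 5}
m['e'] = 7 → {'n': 5, 'v': 12, 'j': 9, 'h': 10, 'k': 5, 'e': 7}
m['n'] = 5+5 = 10 → {'n': 10, 'v': 12, 'j': 9, 'h': 10, 'k': 5, 'e': 7}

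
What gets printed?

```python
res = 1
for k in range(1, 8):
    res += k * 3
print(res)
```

k=1: res = 1+1*3 = 4
k=2: res = 4+2*3 = 10
k=3: res = 10+3*3 = 19
k=4: res = 19+4*3 = 31
k=5: res = 31+5*3 = 46
k=6: res = 46+6*3 = 64
k=7: res = 64+7*3 = 85

85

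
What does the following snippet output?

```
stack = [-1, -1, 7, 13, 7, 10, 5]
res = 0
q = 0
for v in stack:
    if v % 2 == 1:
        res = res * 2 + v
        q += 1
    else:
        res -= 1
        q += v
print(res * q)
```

v=-1: odd, res = 0*2+(-1) = -1; q=1
v=-1: odd, res = (-1)*2+(-1) = -3; q=2
v=7: odd, res = (-3)*2+7 = 1; q=3
v=13: odd, res = 1*2+13 = 15; q=4
v=7: odd, res = 15*2+7 = 37; q=5
v=10: not odd, res = 37-1 = 36; q=15
v=5: odd, res = 36*2+5 = 77; q=16
res*q = 77*16 = 1232

1232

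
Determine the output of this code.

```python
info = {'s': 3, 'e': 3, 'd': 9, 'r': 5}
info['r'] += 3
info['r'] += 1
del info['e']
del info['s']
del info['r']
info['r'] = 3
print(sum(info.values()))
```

info['r'] = 5+3 = 8 → {'s': 3, 'e': 3, 'd': 9, 'r': 8}
info['r'] = 8+1 = 9 → {'s': 3, 'e': 3, 'd': 9, 'r': 9}
del 'e' → {'s': 3, 'd': 9, 'r': 9}
del 's' → {'d': 9, 'r': 9}
del 'r' → {'d': 9}
info['r'] = 3 → {'d': 9, 'r': 3}
sum of values = 12

12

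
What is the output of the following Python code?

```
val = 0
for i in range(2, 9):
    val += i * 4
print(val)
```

i=2: val = 0+2*4 = 8
i=3: val = 8+3*4 = 20
i=4: val = 20+4*4 = 36
i=5: val = 36+5*4 = 56
i=6: val = 56+6*4 = 80
i=7: val = 80+7*4 = 108
i=8: val = 108+8*4 = 140

140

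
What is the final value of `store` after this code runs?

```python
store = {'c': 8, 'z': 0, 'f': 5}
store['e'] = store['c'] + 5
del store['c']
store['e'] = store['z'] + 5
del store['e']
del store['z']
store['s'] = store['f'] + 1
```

store['e'] = store['c']+5 = 13 → {'c': 8, 'z': 0, 'f': 5, 'e': 13}
del 'c' → {'z': 0, 'f': 5, 'e': 13}
store['e'] = store['z']+5 = 5 → {'z': 0, 'f': 5, 'e': 5}
del 'e' → {'z': 0, 'f': 5}
del 'z' → {'f': 5}
store['s'] = store['f']+1 = 6 → {'f': 5, 's': 6}

{'f': 5, 's': 6}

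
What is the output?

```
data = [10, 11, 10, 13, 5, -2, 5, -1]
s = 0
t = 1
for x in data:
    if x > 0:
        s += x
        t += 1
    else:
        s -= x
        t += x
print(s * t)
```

x=10: >0, s = 0+10 = 10; t=2
x=11: >0, s = 10+11 = 21; t=3
x=10: >0, s = 21+10 = 31; t=4
x=13: >0, s = 31+13 = 44; t=5
x=5: >0, s = 44+5 = 49; t=6
x=-2: not >0, s = 49-(-2) = 51; t=4
x=5: >0, s = 51+5 = 56; t=5
x=-1: not >0, s = 56-(-1) = 57; t=4
s*t = 57*4 = 228

228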